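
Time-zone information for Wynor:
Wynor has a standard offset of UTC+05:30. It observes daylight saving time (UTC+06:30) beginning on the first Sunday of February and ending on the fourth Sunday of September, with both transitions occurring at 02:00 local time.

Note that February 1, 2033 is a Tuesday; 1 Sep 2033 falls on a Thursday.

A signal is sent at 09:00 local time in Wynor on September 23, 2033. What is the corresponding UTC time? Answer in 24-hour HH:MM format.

1 February 2033 is a Tuesday, so the first Sunday is February 6.
1 September 2033 is a Thursday, so the first Sunday is September 4 and the fourth is September 25.
Daylight saving runs 6 February – 25 September; September 23, 2033 is inside that window, so Wynor is at UTC+06:30.
09:00 local − 6h30m = 02:30 UTC.

02:30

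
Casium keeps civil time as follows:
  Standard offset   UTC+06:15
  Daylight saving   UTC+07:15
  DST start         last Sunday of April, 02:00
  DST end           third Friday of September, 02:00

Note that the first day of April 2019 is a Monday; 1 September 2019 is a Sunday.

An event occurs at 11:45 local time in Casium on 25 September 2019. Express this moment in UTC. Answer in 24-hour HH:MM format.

05:30

1 April 2019 is a Monday, so Sundays fall on 7, 14, 21, 28; the last is April 28.
1 September 2019 is a Sunday, so the first Friday is September 6 and the third is September 20.
Daylight saving runs 28 April – 20 September; 25 September 2019 is outside that window, so Casium is on standard time at UTC+06:15.
11:45 local − 6h15m = 05:30 UTC.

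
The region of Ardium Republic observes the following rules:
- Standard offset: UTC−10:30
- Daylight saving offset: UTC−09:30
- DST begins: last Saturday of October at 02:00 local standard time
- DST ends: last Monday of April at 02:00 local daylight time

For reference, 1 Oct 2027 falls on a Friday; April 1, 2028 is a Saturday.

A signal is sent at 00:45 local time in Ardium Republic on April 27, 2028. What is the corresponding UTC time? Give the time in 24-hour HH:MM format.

1 October 2027 is a Friday, so Saturdays fall on 2, 9, 16, 23, 30; the last is October 30.
1 April 2028 is a Saturday, so Mondays fall on 3, 10, 17, 24; the last is April 24.
April 27, 2028 does not fall between 30 October 2027 and 24 April 2028, so daylight saving is not in effect and Ardium Republic is at UTC−10:30.
00:45 local + 10h30m = 11:15 UTC.

11:15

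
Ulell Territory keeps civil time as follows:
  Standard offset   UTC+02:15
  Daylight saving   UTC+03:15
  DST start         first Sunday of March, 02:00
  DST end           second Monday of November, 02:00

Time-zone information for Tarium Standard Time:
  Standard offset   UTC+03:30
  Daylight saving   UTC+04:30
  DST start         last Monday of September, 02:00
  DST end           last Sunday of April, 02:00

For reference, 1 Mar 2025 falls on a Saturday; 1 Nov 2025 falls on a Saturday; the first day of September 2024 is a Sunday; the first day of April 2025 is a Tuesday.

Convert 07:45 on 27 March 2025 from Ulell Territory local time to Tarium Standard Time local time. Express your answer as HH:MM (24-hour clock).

09:00

1 March 2025 is a Saturday, so the first Sunday is March 2.
1 November 2025 is a Saturday, so the first Monday is November 3 and the second is November 10.
27 March 2025 lies within the daylight-saving period (2 March – 10 November), so Ulell Territory is on daylight time, UTC+03:15.
07:45 Ulell Territory − 3h15m = 04:30 UTC.
1 September 2024 is a Sunday, so Mondays fall on 2, 9, 16, 23, 30; the last is September 30.
1 April 2025 is a Tuesday, so Sundays fall on 6, 13, 20, 27; the last is April 27.
At the standard offset (UTC+03:30), 04:30 UTC + 3h30m = 08:00 Tarium Standard Time standard time.
The standard-time date in Tarium Standard Time, 27 March 2025, lies within the daylight-saving period (30 September 2024 – 27 April 2025), so Tarium Standard Time is on daylight time, UTC+04:30.
04:30 UTC + 4h30m = 09:00 Tarium Standard Time.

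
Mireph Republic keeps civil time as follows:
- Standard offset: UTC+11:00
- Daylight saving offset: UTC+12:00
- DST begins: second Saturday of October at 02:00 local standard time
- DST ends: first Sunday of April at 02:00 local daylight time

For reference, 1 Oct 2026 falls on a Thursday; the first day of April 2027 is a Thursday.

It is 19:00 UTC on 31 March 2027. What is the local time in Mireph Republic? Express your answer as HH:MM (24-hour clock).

07:00

1 October 2026 is a Thursday, so the first Saturday is October 3 and the second is October 10.
1 April 2027 is a Thursday, so the first Sunday is April 4.
At the standard offset (UTC+11:00), 19:00 UTC + 11h = 06:00 Mireph Republic standard time (rolling into the next day, 1 April 2027).
The standard-time date in Mireph Republic, 1 April 2027, lies within the daylight-saving period (10 October 2026 – 4 April 2027), so Mireph Republic is on daylight time, UTC+12:00.
19:00 UTC + 12h = 07:00 local (rolling into the next day, 1 April 2027).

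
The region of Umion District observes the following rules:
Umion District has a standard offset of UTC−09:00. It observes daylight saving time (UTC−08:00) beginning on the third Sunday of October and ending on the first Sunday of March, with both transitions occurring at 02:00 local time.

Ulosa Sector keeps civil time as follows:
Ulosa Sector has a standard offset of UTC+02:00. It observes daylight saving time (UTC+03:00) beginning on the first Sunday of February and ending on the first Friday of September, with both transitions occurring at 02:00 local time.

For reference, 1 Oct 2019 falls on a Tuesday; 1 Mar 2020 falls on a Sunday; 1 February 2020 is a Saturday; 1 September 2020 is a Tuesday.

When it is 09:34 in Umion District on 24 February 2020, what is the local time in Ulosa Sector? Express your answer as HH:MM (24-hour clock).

1 October 2019 is a Tuesday, so the first Sunday is October 6 and the third is October 20.
1 March 2020 is a Sunday, so the first Sunday is March 1.
24 February 2020 lies within the daylight-saving period (20 October 2019 – 1 March 2020), so Umion District is on daylight time, UTC−08:00.
09:34 Umion District + 8h = 17:34 UTC.
1 February 2020 is a Saturday, so the first Sunday is February 2.
1 September 2020 is a Tuesday, so the first Friday is September 4.
At the standard offset (UTC+02:00), 17:34 UTC + 2h = 19:34 Ulosa Sector standard time.
The standard-time date in Ulosa Sector, 24 February 2020, lies within the daylight-saving period (2 February – 4 September), so Ulosa Sector is on daylight time, UTC+03:00.
17:34 UTC + 3h = 20:34 Ulosa Sector.

20:34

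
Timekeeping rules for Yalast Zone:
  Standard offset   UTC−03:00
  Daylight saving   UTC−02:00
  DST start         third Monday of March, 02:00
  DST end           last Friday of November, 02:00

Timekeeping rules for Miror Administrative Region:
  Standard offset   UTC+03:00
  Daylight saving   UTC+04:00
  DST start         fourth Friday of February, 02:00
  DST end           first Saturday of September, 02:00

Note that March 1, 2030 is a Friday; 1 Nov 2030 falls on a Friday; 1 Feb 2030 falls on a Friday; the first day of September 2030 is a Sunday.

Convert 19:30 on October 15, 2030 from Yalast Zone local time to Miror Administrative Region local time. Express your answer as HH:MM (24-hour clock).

1 March 2030 is a Friday, so the first Monday is March 4 and the third is March 18.
1 November 2030 is a Friday, so Fridays fall on 1, 8, 15, 22, 29; the last is November 29.
October 15, 2030 lies within the daylight-saving period (18 March – 29 November), so Yalast Zone is on daylight time, UTC−02:00.
19:30 Yalast Zone + 2h = 21:30 UTC.
1 February 2030 is a Friday, so the first Friday is February 1 and the fourth is February 22.
1 September 2030 is a Sunday, so the first Saturday is September 7.
At the standard offset (UTC+03:00), 21:30 UTC + 3h = 00:30 Miror Administrative Region standard time (rolling into the next day, 16 October 2030).
Daylight saving runs 22 February – 7 September; the standard-time date in Miror Administrative Region, October 16, 2030, is outside that window, so Miror Administrative Region is on standard time at UTC+03:00.
21:30 UTC + 3h = 00:30 Miror Administrative Region (rolling into the next day, 16 October 2030).

00:30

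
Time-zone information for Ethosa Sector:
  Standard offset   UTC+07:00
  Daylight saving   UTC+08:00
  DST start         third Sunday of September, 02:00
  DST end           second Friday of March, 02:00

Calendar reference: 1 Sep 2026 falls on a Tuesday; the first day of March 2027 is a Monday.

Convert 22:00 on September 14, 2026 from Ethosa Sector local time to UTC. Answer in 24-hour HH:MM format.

1 September 2026 is a Tuesday, so the first Sunday is September 6 and the third is September 20.
1 March 2027 is a Monday, so the first Friday is March 5 and the second is March 12.
September 14, 2026 is outside the daylight-saving period (20 September 2026 – 12 March 2027), so Ethosa Sector is on standard time, UTC+07:00.
22:00 local − 7h = 15:00 UTC.

15:00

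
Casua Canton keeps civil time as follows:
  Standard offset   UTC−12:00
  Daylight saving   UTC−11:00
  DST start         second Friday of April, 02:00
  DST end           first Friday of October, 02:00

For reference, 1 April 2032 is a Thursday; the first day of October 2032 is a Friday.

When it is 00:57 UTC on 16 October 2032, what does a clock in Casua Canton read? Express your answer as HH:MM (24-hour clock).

1 April 2032 is a Thursday, so the first Friday is April 2 and the second is April 9.
1 October 2032 is a Friday, so the first Friday is October 1.
At the standard offset (UTC−12:00), 00:57 UTC − 12h = 12:57 Casua Canton standard time (rolling into the previous day, 15 October 2032).
The standard-time date in Casua Canton, 15 October 2032, does not fall between 9 April and 1 October, so daylight saving is not in effect and Casua Canton is at UTC−12:00.
00:57 UTC − 12h = 12:57 local (rolling into the previous day, 15 October 2032).

12:57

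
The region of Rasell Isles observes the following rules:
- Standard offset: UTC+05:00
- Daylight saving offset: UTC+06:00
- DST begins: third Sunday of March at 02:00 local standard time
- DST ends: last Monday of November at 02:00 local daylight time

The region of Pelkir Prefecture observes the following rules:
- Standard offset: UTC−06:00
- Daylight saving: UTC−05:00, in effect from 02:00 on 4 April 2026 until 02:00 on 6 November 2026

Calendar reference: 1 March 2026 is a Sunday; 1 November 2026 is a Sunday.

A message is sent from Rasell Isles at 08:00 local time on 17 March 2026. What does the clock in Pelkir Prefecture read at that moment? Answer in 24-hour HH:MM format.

1 March 2026 is a Sunday, so the first Sunday is March 1 and the third is March 15.
1 November 2026 is a Sunday, so Mondays fall on 2, 9, 16, 23, 30; the last is November 30.
17 March 2026 lies within the daylight-saving period (15 March – 30 November), so Rasell Isles is on daylight time, UTC+06:00.
08:00 Rasell Isles − 6h = 02:00 UTC.
At the standard offset (UTC−06:00), 02:00 UTC − 6h = 20:00 Pelkir Prefecture standard time (rolling into the previous day, 16 March 2026).
The standard-time date in Pelkir Prefecture, 16 March 2026, does not fall between 4 April and 6 November, so daylight saving is not in effect and Pelkir Prefecture is at UTC−06:00.
02:00 UTC − 6h = 20:00 Pelkir Prefecture (rolling into the previous day, 16 March 2026).

20:00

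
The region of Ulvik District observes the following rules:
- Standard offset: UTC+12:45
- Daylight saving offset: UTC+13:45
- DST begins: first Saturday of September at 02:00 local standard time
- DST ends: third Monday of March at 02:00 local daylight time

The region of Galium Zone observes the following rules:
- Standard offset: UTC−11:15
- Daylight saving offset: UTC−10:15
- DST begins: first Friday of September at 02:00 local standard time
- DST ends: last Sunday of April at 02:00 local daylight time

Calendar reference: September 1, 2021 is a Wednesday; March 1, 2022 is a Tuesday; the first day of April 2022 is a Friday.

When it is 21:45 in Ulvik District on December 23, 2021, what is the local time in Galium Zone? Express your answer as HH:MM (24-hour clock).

1 September 2021 is a Wednesday, so the first Saturday is September 4.
1 March 2022 is a Tuesday, so the first Monday is March 7 and the third is March 21.
December 23, 2021 falls between 4 September 2021 and 21 March 2022, so daylight saving is in effect and Ulvik District is at UTC+13:45.
21:45 Ulvik District − 13h45m = 08:00 UTC.
1 September 2021 is a Wednesday, so the first Friday is September 3.
1 April 2022 is a Friday, so Sundays fall on 3, 10, 17, 24; the last is April 24.
At the standard offset (UTC−11:15), 08:00 UTC − 11h15m = 20:45 Galium Zone standard time (rolling into the previous day, 22 December 2021).
The standard-time date in Galium Zone, December 22, 2021, falls between 3 September 2021 and 24 April 2022, so daylight saving is in effect and Galium Zone is at UTC−10:15.
08:00 UTC − 10h15m = 21:45 Galium Zone (rolling into the previous day, 22 December 2021).

21:45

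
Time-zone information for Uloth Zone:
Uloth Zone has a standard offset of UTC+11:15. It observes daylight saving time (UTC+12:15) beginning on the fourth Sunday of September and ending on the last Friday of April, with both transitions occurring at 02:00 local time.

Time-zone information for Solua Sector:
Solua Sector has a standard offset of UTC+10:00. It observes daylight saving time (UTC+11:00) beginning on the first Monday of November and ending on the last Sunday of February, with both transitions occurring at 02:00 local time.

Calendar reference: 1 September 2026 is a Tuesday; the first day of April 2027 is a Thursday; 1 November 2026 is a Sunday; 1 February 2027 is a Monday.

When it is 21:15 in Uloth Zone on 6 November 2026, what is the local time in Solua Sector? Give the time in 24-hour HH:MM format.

1 September 2026 is a Tuesday, so the first Sunday is September 6 and the fourth is September 27.
1 April 2027 is a Thursday, so Fridays fall on 2, 9, 16, 23, 30; the last is April 30.
6 November 2026 lies within the daylight-saving period (27 September 2026 – 30 April 2027), so Uloth Zone is on daylight time, UTC+12:15.
21:15 Uloth Zone − 12h15m = 09:00 UTC.
1 November 2026 is a Sunday, so the first Monday is November 2.
1 February 2027 is a Monday, so Sundays fall on 7, 14, 21, 28; the last is February 28.
At the standard offset (UTC+10:00), 09:00 UTC + 10h = 19:00 Solua Sector standard time.
The standard-time date in Solua Sector, 6 November 2026, lies within the daylight-saving period (2 November 2026 – 28 February 2027), so Solua Sector is on daylight time, UTC+11:00.
09:00 UTC + 11h = 20:00 Solua Sector.

20:00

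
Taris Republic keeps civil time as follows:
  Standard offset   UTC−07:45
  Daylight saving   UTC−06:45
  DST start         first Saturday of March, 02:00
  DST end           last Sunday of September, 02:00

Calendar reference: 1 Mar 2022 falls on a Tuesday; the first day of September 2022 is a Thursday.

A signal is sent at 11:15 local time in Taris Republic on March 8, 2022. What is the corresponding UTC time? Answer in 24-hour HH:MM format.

18:00

1 March 2022 is a Tuesday, so the first Saturday is March 5.
1 September 2022 is a Thursday, so Sundays fall on 4, 11, 18, 25; the last is September 25.
March 8, 2022 lies within the daylight-saving period (5 March – 25 September), so Taris Republic is on daylight time, UTC−06:45.
11:15 local + 6h45m = 18:00 UTC.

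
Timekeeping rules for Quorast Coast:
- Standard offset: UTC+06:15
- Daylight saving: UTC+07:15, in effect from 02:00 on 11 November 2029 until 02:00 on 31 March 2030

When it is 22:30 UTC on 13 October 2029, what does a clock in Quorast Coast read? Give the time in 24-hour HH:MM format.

04:45

At the standard offset (UTC+06:15), 22:30 UTC + 6h15m = 04:45 Quorast Coast standard time (rolling into the next day, 14 October 2029).
The standard-time date in Quorast Coast, 14 October 2029, is outside the daylight-saving period (11 November 2029 – 31 March 2030), so Quorast Coast is on standard time, UTC+06:15.
22:30 UTC + 6h15m = 04:45 local (rolling into the next day, 14 October 2029).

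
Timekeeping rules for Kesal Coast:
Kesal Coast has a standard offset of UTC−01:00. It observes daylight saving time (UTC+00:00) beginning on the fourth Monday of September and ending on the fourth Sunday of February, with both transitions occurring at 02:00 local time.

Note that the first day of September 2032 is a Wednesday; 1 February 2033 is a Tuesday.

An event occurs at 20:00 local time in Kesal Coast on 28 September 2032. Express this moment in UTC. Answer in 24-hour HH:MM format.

1 September 2032 is a Wednesday, so the first Monday is September 6 and the fourth is September 27.
1 February 2033 is a Tuesday, so the first Sunday is February 6 and the fourth is February 27.
Daylight saving runs 27 September 2032 – 27 February 2033; 28 September 2032 is inside that window, so Kesal Coast is at UTC+00:00.
20:00 local − 0h = 20:00 UTC.

20:00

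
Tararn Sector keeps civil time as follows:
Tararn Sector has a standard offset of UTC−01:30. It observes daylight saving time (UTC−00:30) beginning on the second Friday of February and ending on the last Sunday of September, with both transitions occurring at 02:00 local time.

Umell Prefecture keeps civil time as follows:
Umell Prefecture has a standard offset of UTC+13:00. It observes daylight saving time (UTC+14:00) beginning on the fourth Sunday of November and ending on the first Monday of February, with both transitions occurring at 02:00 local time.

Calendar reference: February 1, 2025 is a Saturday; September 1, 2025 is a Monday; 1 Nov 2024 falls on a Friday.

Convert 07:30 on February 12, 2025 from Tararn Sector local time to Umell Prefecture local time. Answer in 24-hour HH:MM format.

22:00

1 February 2025 is a Saturday, so the first Friday is February 7 and the second is February 14.
1 September 2025 is a Monday, so Sundays fall on 7, 14, 21, 28; the last is September 28.
Daylight saving runs 14 February – 28 September; February 12, 2025 is outside that window, so Tararn Sector is on standard time at UTC−01:30.
07:30 Tararn Sector + 1h30m = 09:00 UTC.
1 November 2024 is a Friday, so the first Sunday is November 3 and the fourth is November 24.
1 February 2025 is a Saturday, so the first Monday is February 3.
At the standard offset (UTC+13:00), 09:00 UTC + 13h = 22:00 Umell Prefecture standard time.
Daylight saving runs 24 November 2024 – 3 February 2025; the standard-time date in Umell Prefecture, February 12, 2025, is outside that window, so Umell Prefecture is on standard time at UTC+13:00.
09:00 UTC + 13h = 22:00 Umell Prefecture.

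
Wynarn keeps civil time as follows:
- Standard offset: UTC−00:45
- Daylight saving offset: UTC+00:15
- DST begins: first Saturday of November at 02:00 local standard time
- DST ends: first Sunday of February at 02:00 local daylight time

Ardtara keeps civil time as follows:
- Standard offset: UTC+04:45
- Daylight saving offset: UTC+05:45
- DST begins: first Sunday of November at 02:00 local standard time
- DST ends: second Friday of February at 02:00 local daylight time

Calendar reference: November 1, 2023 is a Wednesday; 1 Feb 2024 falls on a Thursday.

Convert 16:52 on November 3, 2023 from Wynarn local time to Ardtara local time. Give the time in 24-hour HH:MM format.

1 November 2023 is a Wednesday, so the first Saturday is November 4.
1 February 2024 is a Thursday, so the first Sunday is February 4.
November 3, 2023 is outside the daylight-saving period (4 November 2023 – 4 February 2024), so Wynarn is on standard time, UTC−00:45.
16:52 Wynarn + 0h45m = 17:37 UTC.
1 November 2023 is a Wednesday, so the first Sunday is November 5.
1 February 2024 is a Thursday, so the first Friday is February 2 and the second is February 9.
At the standard offset (UTC+04:45), 17:37 UTC + 4h45m = 22:22 Ardtara standard time.
The standard-time date in Ardtara, November 3, 2023, does not fall between 5 November 2023 and 9 February 2024, so daylight saving is not in effect and Ardtara is at UTC+04:45.
17:37 UTC + 4h45m = 22:22 Ardtara.

22:22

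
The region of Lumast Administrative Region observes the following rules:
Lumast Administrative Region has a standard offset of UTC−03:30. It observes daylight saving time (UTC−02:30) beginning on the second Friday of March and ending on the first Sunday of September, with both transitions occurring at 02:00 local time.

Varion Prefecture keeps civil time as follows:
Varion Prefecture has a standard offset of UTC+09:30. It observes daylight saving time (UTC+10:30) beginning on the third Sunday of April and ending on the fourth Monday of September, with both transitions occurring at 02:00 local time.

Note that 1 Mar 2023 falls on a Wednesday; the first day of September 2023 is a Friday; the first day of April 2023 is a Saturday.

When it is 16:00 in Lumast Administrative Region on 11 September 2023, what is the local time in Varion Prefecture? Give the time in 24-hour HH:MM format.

06:00

1 March 2023 is a Wednesday, so the first Friday is March 3 and the second is March 10.
1 September 2023 is a Friday, so the first Sunday is September 3.
Daylight saving runs 10 March – 3 September; 11 September 2023 is outside that window, so Lumast Administrative Region is on standard time at UTC−03:30.
16:00 Lumast Administrative Region + 3h30m = 19:30 UTC.
1 April 2023 is a Saturday, so the first Sunday is April 2 and the third is April 16.
1 September 2023 is a Friday, so the first Monday is September 4 and the fourth is September 25.
At the standard offset (UTC+09:30), 19:30 UTC + 9h30m = 05:00 Varion Prefecture standard time (rolling into the next day, 12 September 2023).
The standard-time date in Varion Prefecture, 12 September 2023, lies within the daylight-saving period (16 April – 25 September), so Varion Prefecture is on daylight time, UTC+10:30.
19:30 UTC + 10h30m = 06:00 Varion Prefecture (rolling into the next day, 12 September 2023).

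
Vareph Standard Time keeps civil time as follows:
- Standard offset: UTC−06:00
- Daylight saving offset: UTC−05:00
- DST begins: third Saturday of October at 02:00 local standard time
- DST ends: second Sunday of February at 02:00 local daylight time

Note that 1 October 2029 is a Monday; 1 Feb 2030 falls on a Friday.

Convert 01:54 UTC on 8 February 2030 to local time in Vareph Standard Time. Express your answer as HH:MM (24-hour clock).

20:54

1 October 2029 is a Monday, so the first Saturday is October 6 and the third is October 20.
1 February 2030 is a Friday, so the first Sunday is February 3 and the second is February 10.
At the standard offset (UTC−06:00), 01:54 UTC − 6h = 19:54 Vareph Standard Time standard time (rolling into the previous day, 7 February 2030).
The standard-time date in Vareph Standard Time, 7 February 2030, lies within the daylight-saving period (20 October 2029 – 10 February 2030), so Vareph Standard Time is on daylight time, UTC−05:00.
01:54 UTC − 5h = 20:54 local (rolling into the previous day, 7 February 2030).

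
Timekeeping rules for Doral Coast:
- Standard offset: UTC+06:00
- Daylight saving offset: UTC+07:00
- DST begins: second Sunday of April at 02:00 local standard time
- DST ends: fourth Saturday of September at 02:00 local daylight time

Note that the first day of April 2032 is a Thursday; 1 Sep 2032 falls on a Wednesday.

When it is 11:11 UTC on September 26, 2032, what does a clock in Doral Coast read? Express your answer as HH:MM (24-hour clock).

17:11

1 April 2032 is a Thursday, so the first Sunday is April 4 and the second is April 11.
1 September 2032 is a Wednesday, so the first Saturday is September 4 and the fourth is September 25.
At the standard offset (UTC+06:00), 11:11 UTC + 6h = 17:11 Doral Coast standard time.
The standard-time date in Doral Coast, September 26, 2032, does not fall between 11 April and 25 September, so daylight saving is not in effect and Doral Coast is at UTC+06:00.
11:11 UTC + 6h = 17:11 local.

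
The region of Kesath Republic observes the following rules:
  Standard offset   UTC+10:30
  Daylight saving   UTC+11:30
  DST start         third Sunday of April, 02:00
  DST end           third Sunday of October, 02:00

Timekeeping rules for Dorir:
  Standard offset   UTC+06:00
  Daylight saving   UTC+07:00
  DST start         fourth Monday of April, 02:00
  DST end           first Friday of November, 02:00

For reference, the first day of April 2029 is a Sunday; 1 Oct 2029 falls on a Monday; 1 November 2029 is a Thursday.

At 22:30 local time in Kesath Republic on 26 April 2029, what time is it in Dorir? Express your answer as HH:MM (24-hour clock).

18:00

1 April 2029 is a Sunday, so the first Sunday is April 1 and the third is April 15.
1 October 2029 is a Monday, so the first Sunday is October 7 and the third is October 21.
26 April 2029 lies within the daylight-saving period (15 April – 21 October), so Kesath Republic is on daylight time, UTC+11:30.
22:30 Kesath Republic − 11h30m = 11:00 UTC.
1 April 2029 is a Sunday, so the first Monday is April 2 and the fourth is April 23.
1 November 2029 is a Thursday, so the first Friday is November 2.
At the standard offset (UTC+06:00), 11:00 UTC + 6h = 17:00 Dorir standard time.
The standard-time date in Dorir, 26 April 2029, lies within the daylight-saving period (23 April – 2 November), so Dorir is on daylight time, UTC+07:00.
11:00 UTC + 7h = 18:00 Dorir.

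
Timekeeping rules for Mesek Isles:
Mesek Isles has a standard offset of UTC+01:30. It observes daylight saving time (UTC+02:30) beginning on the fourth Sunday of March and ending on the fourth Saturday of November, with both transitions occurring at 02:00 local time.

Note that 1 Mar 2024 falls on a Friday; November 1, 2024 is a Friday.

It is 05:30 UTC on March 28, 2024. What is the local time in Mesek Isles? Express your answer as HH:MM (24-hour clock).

1 March 2024 is a Friday, so the first Sunday is March 3 and the fourth is March 24.
1 November 2024 is a Friday, so the first Saturday is November 2 and the fourth is November 23.
At the standard offset (UTC+01:30), 05:30 UTC + 1h30m = 07:00 Mesek Isles standard time.
The standard-time date in Mesek Isles, March 28, 2024, falls between 24 March and 23 November, so daylight saving is in effect and Mesek Isles is at UTC+02:30.
05:30 UTC + 2h30m = 08:00 local.

08:00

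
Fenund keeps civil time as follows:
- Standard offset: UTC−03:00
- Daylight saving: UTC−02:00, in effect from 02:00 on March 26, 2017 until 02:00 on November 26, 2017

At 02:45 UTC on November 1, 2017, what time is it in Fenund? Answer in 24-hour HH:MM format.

At the standard offset (UTC−03:00), 02:45 UTC − 3h = 23:45 Fenund standard time (rolling into the previous day, 31 October 2017).
The standard-time date in Fenund, October 31, 2017, lies within the daylight-saving period (26 March – 26 November), so Fenund is on daylight time, UTC−02:00.
02:45 UTC − 2h = 00:45 local.

00:45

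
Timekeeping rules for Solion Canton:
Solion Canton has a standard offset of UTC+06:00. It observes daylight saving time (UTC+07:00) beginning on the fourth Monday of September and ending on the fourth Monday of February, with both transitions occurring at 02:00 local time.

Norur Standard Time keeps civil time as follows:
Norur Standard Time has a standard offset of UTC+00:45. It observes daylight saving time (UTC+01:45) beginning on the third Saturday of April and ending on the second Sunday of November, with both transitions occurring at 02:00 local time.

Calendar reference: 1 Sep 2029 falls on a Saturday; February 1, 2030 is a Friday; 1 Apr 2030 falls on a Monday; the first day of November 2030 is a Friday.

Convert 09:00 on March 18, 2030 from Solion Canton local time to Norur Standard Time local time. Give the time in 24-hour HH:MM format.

03:45

1 September 2029 is a Saturday, so the first Monday is September 3 and the fourth is September 24.
1 February 2030 is a Friday, so the first Monday is February 4 and the fourth is February 25.
March 18, 2030 does not fall between 24 September 2029 and 25 February 2030, so daylight saving is not in effect and Solion Canton is at UTC+06:00.
09:00 Solion Canton − 6h = 03:00 UTC.
1 April 2030 is a Monday, so the first Saturday is April 6 and the third is April 20.
1 November 2030 is a Friday, so the first Sunday is November 3 and the second is November 10.
At the standard offset (UTC+00:45), 03:00 UTC + 0h45m = 03:45 Norur Standard Time standard time.
The standard-time date in Norur Standard Time, March 18, 2030, does not fall between 20 April and 10 November, so daylight saving is not in effect and Norur Standard Time is at UTC+00:45.
03:00 UTC + 0h45m = 03:45 Norur Standard Time.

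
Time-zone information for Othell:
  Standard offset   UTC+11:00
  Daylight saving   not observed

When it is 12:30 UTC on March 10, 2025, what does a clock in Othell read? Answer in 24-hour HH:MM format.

23:30

Othell has no daylight saving, so its offset is UTC+11:00 year-round.
12:30 UTC + 11h = 23:30 local.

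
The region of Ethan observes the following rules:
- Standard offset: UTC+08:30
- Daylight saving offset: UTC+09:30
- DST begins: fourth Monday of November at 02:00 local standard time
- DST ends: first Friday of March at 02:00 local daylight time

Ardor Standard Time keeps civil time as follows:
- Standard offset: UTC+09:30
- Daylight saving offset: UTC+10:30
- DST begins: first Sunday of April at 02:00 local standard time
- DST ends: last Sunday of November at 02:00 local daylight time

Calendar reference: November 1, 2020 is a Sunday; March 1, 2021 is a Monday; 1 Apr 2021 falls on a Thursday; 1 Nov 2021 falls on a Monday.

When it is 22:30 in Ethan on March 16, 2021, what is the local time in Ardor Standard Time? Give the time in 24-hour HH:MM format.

1 November 2020 is a Sunday, so the first Monday is November 2 and the fourth is November 23.
1 March 2021 is a Monday, so the first Friday is March 5.
Daylight saving runs 23 November 2020 – 5 March 2021; March 16, 2021 is outside that window, so Ethan is on standard time at UTC+08:30.
22:30 Ethan − 8h30m = 14:00 UTC.
1 April 2021 is a Thursday, so the first Sunday is April 4.
1 November 2021 is a Monday, so Sundays fall on 7, 14, 21, 28; the last is November 28.
At the standard offset (UTC+09:30), 14:00 UTC + 9h30m = 23:30 Ardor Standard Time standard time.
The standard-time date in Ardor Standard Time, March 16, 2021, is outside the daylight-saving period (4 April – 28 November), so Ardor Standard Time is on standard time, UTC+09:30.
14:00 UTC + 9h30m = 23:30 Ardor Standard Time.

23:30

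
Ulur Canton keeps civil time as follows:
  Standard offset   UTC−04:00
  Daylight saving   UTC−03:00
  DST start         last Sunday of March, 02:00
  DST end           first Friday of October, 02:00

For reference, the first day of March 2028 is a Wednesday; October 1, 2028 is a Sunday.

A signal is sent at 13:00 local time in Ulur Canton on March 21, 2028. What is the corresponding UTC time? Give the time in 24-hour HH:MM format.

17:00

1 March 2028 is a Wednesday, so Sundays fall on 5, 12, 19, 26; the last is March 26.
1 October 2028 is a Sunday, so the first Friday is October 6.
Daylight saving runs 26 March – 6 October; March 21, 2028 is outside that window, so Ulur Canton is on standard time at UTC−04:00.
13:00 local + 4h = 17:00 UTC.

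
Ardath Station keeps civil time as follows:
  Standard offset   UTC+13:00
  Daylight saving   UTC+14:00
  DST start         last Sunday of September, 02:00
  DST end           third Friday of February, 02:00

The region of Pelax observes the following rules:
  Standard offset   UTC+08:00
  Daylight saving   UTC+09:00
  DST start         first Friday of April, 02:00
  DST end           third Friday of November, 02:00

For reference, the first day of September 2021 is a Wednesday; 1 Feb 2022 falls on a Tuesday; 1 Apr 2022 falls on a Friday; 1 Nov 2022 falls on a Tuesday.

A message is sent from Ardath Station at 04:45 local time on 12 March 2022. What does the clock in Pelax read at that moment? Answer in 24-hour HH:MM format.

1 September 2021 is a Wednesday, so Sundays fall on 5, 12, 19, 26; the last is September 26.
1 February 2022 is a Tuesday, so the first Friday is February 4 and the third is February 18.
12 March 2022 does not fall between 26 September 2021 and 18 February 2022, so daylight saving is not in effect and Ardath Station is at UTC+13:00.
04:45 Ardath Station − 13h = 15:45 UTC (rolling into the previous day, 11 March 2022).
1 April 2022 is a Friday, so the first Friday is April 1.
1 November 2022 is a Tuesday, so the first Friday is November 4 and the third is November 18.
At the standard offset (UTC+08:00), 15:45 UTC + 8h = 23:45 Pelax standard time.
The standard-time date in Pelax, 11 March 2022, is outside the daylight-saving period (1 April – 18 November), so Pelax is on standard time, UTC+08:00.
15:45 UTC + 8h = 23:45 Pelax.

23:45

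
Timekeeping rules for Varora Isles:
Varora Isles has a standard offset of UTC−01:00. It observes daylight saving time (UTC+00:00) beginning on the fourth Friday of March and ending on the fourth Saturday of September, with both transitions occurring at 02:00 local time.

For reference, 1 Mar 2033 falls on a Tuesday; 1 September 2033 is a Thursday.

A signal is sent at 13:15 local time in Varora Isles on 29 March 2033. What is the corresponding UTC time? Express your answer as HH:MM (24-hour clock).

13:15

1 March 2033 is a Tuesday, so the first Friday is March 4 and the fourth is March 25.
1 September 2033 is a Thursday, so the first Saturday is September 3 and the fourth is September 24.
29 March 2033 lies within the daylight-saving period (25 March – 24 September), so Varora Isles is on daylight time, UTC+00:00.
13:15 local − 0h = 13:15 UTC.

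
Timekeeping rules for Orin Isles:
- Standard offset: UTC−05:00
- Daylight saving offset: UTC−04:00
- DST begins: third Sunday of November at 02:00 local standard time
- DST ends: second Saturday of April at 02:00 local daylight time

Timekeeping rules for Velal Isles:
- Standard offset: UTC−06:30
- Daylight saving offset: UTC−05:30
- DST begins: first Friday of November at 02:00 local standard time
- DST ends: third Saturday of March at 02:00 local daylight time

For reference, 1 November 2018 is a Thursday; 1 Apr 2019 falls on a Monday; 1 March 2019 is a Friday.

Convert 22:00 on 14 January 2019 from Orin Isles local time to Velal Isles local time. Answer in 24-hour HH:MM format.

1 November 2018 is a Thursday, so the first Sunday is November 4 and the third is November 18.
1 April 2019 is a Monday, so the first Saturday is April 6 and the second is April 13.
14 January 2019 falls between 18 November 2018 and 13 April 2019, so daylight saving is in effect and Orin Isles is at UTC−04:00.
22:00 Orin Isles + 4h = 02:00 UTC (rolling into the next day, 15 January 2019).
1 November 2018 is a Thursday, so the first Friday is November 2.
1 March 2019 is a Friday, so the first Saturday is March 2 and the third is March 16.
At the standard offset (UTC−06:30), 02:00 UTC − 6h30m = 19:30 Velal Isles standard time (rolling into the previous day, 14 January 2019).
The standard-time date in Velal Isles, 14 January 2019, lies within the daylight-saving period (2 November 2018 – 16 March 2019), so Velal Isles is on daylight time, UTC−05:30.
02:00 UTC − 5h30m = 20:30 Velal Isles (rolling into the previous day, 14 January 2019).

20:30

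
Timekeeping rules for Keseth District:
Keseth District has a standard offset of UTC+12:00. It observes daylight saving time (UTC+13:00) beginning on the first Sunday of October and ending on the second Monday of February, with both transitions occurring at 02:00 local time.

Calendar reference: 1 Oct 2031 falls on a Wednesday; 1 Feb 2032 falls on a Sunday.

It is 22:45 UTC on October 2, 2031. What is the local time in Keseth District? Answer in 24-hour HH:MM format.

10:45

1 October 2031 is a Wednesday, so the first Sunday is October 5.
1 February 2032 is a Sunday, so the first Monday is February 2 and the second is February 9.
At the standard offset (UTC+12:00), 22:45 UTC + 12h = 10:45 Keseth District standard time (rolling into the next day, 3 October 2031).
The standard-time date in Keseth District, October 3, 2031, is outside the daylight-saving period (5 October 2031 – 9 February 2032), so Keseth District is on standard time, UTC+12:00.
22:45 UTC + 12h = 10:45 local (rolling into the next day, 3 October 2031).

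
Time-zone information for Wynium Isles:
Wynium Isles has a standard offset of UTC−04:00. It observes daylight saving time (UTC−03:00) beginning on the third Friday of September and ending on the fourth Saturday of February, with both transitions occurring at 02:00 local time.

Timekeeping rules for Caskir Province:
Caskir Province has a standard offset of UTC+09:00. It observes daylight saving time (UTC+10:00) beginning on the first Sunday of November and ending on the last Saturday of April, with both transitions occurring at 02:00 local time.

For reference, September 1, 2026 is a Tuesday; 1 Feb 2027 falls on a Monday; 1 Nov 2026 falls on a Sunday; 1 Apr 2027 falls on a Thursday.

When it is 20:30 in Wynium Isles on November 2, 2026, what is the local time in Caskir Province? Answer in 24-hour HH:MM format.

1 September 2026 is a Tuesday, so the first Friday is September 4 and the third is September 18.
1 February 2027 is a Monday, so the first Saturday is February 6 and the fourth is February 27.
Daylight saving runs 18 September 2026 – 27 February 2027; November 2, 2026 is inside that window, so Wynium Isles is at UTC−03:00.
20:30 Wynium Isles + 3h = 23:30 UTC.
1 November 2026 is a Sunday, so the first Sunday is November 1.
1 April 2027 is a Thursday, so Saturdays fall on 3, 10, 17, 24; the last is April 24.
At the standard offset (UTC+09:00), 23:30 UTC + 9h = 08:30 Caskir Province standard time (rolling into the next day, 3 November 2026).
Daylight saving runs 1 November 2026 – 24 April 2027; the standard-time date in Caskir Province, November 3, 2026, is inside that window, so Caskir Province is at UTC+10:00.
23:30 UTC + 10h = 09:30 Caskir Province (rolling into the next day, 3 November 2026).

09:30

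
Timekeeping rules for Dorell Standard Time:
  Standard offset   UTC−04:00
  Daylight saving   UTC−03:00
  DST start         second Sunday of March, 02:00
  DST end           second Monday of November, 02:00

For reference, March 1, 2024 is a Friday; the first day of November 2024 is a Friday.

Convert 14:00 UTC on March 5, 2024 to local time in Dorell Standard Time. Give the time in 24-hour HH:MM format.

1 March 2024 is a Friday, so the first Sunday is March 3 and the second is March 10.
1 November 2024 is a Friday, so the first Monday is November 4 and the second is November 11.
At the standard offset (UTC−04:00), 14:00 UTC − 4h = 10:00 Dorell Standard Time standard time.
The standard-time date in Dorell Standard Time, March 5, 2024, is outside the daylight-saving period (10 March – 11 November), so Dorell Standard Time is on standard time, UTC−04:00.
14:00 UTC − 4h = 10:00 local.

10:00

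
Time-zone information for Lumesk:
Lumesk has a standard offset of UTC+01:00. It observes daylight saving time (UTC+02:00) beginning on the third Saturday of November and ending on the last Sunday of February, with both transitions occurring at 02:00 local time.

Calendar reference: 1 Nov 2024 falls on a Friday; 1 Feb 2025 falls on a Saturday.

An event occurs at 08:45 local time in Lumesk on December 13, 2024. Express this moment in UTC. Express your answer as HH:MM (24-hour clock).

06:45

1 November 2024 is a Friday, so the first Saturday is November 2 and the third is November 16.
1 February 2025 is a Saturday, so Sundays fall on 2, 9, 16, 23; the last is February 23.
December 13, 2024 lies within the daylight-saving period (16 November 2024 – 23 February 2025), so Lumesk is on daylight time, UTC+02:00.
08:45 local − 2h = 06:45 UTC.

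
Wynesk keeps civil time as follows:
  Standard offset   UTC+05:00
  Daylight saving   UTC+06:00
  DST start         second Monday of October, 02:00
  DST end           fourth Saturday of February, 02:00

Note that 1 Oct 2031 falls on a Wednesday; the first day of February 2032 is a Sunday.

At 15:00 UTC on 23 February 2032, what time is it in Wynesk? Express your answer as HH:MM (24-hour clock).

1 October 2031 is a Wednesday, so the first Monday is October 6 and the second is October 13.
1 February 2032 is a Sunday, so the first Saturday is February 7 and the fourth is February 28.
At the standard offset (UTC+05:00), 15:00 UTC + 5h = 20:00 Wynesk standard time.
The standard-time date in Wynesk, 23 February 2032, lies within the daylight-saving period (13 October 2031 – 28 February 2032), so Wynesk is on daylight time, UTC+06:00.
15:00 UTC + 6h = 21:00 local.

21:00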